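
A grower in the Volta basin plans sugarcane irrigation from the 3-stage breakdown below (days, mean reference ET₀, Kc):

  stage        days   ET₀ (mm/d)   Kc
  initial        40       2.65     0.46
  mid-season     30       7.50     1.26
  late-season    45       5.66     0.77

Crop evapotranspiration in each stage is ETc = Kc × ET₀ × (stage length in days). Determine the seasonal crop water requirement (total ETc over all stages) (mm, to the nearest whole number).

528 mm

initial: 0.46 × 2.65 × 40 = 48.76 mm
mid-season: 1.26 × 7.50 × 30 = 283.50 mm
late-season: 0.77 × 5.66 × 45 = 196.12 mm
Seasonal total = 528.38 mm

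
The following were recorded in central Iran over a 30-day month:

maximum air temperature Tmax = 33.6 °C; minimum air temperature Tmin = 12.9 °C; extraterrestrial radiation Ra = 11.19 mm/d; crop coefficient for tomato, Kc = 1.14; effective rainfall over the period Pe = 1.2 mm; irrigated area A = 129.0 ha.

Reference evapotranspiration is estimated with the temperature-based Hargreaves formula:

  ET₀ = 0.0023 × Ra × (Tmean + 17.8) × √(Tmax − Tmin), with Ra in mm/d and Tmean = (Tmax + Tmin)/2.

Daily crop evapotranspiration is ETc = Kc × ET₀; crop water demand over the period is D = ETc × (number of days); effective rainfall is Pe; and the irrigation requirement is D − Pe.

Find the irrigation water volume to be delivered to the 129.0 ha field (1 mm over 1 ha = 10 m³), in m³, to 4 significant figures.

210500 m³

Tmean = (33.6 + 12.9)/2 = 23.25 °C
ET₀ = 0.0023 × 11.19 × (23.25 + 17.8) × √20.7 = 0.0023 × 11.19 × 41.05 × 4.5497 = 4.8068 mm/d
ETc = Kc × ET₀ = 1.14 × 4.8068 = 5.4798 mm/d
Crop demand D = ETc × 30 d = 5.4798 × 30 = 164.394 mm
D − Pe = 164.394 − 1.2 = 163.194 mm
Volume = 163.194 mm × 129.0 ha × 10 = 210520.3 m³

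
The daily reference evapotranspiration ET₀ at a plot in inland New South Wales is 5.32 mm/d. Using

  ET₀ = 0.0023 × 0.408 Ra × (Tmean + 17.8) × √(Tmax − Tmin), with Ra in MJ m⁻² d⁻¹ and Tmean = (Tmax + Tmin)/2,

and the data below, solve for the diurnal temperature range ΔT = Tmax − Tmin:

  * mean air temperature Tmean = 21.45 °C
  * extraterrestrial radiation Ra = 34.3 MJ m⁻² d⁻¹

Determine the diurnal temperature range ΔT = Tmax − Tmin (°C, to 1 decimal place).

17.7 °C

√ΔT = ET₀ / [0.0023 × 0.408 × Ra × (Tmean+17.8)] = 5.32 / (0.0023 × 13.9944 × 39.25) = 4.2110
ΔT = 4.2110² = 17.733 °C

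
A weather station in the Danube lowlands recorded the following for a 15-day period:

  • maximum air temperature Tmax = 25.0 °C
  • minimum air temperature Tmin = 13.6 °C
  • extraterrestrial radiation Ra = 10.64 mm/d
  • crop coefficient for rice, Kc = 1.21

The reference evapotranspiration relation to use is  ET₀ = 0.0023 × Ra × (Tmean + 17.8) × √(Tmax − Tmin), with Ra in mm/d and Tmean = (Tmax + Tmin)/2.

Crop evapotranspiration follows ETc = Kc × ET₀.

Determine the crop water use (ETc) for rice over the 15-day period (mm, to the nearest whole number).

56 mm

Tmean = (25.0 + 13.6)/2 = 19.30 °C
ET₀ = 0.0023 × 10.64 × (19.30 + 17.8) × √11.4 = 0.0023 × 10.64 × 37.10 × 3.3764 = 3.0655 mm/d
ETc = Kc × ET₀ = 1.21 × 3.0655 = 3.7093 mm/d
Over 15 days: 3.7093 × 15 = 55.640 mm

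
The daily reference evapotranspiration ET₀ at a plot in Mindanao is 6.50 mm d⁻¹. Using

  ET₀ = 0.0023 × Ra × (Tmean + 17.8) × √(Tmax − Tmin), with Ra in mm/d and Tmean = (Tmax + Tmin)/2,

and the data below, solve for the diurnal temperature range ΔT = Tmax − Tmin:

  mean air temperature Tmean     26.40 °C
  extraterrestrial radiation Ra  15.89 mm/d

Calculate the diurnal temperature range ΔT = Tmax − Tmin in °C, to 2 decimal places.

16.19 °C

√ΔT = ET₀ / [0.0023 × Ra × (Tmean+17.8)] = 6.50 / (0.0023 × 15.89 × 44.20) = 4.0238
ΔT = 4.0238² = 16.191 °C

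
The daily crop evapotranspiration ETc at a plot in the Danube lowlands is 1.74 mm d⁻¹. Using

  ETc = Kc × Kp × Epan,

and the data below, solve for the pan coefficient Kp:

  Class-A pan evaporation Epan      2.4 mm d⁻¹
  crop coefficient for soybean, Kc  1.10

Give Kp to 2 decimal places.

ETc = Kc × Kp × Epan  ⇒  Kp = ETc / (Kc × Epan)
Kp = 1.74 / (1.10 × 2.4) = 1.74 / 2.640 = 0.6591

0.66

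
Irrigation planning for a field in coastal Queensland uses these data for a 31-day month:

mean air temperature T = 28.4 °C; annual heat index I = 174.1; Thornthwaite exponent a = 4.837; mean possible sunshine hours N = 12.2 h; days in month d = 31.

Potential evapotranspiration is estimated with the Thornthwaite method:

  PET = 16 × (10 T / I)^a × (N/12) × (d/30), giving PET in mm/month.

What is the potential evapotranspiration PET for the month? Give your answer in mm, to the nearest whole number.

10T/I = 10 × 28.4 / 174.1 = 1.6312
(10T/I)^a = 1.6312^4.837 = 10.6634
Uncorrected PET = 16 × 10.6634 = 170.614 mm
Correction = (N/12)(d/30) = (12.2/12)(31/30) = 1.0506
PET = 170.614 × 1.0506 = 179.247 mm/month

179 mm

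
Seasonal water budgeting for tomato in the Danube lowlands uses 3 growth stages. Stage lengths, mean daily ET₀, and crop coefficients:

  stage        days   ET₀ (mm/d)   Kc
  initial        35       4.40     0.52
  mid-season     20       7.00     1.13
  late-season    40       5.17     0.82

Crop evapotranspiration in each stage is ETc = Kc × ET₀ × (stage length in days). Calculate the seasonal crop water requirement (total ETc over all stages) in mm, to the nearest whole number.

408 mm

initial: 0.52 × 4.40 × 35 = 80.08 mm
mid-season: 1.13 × 7.00 × 20 = 158.20 mm
late-season: 0.82 × 5.17 × 40 = 169.58 mm
Seasonal total = 407.86 mm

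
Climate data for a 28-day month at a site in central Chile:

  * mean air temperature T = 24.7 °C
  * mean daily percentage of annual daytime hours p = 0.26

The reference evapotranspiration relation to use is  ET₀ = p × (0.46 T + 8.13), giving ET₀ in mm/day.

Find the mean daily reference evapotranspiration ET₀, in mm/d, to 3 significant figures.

ET₀ = 0.26 × (0.46 × 24.7 + 8.13) = 0.26 × 19.492 = 5.0679 mm/d

5.07 mm/d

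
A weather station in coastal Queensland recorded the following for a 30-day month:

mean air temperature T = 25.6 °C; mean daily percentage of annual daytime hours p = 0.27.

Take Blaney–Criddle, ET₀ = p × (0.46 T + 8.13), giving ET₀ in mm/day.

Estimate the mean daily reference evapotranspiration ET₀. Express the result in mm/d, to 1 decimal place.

ET₀ = 0.27 × (0.46 × 25.6 + 8.13) = 0.27 × 19.906 = 5.3746 mm/d

5.4 mm/d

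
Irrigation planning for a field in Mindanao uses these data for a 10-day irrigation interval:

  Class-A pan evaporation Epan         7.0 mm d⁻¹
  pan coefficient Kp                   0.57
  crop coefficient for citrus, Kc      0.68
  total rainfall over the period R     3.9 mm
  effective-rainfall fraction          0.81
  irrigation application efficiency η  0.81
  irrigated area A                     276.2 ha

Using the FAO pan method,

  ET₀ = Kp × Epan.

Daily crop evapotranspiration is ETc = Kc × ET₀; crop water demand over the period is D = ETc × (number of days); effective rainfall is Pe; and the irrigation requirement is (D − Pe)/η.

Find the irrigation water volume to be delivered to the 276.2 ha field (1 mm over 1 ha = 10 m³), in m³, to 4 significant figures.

81740 m³

ET₀ = 0.57 × 7.0 = 3.9900 mm/d
ETc = Kc × ET₀ = 0.68 × 3.9900 = 2.7132 mm/d
Crop demand D = ETc × 10 d = 2.7132 × 10 = 27.132 mm
Pe = 0.81 × 3.9 = 3.159 mm
D − Pe = 27.132 − 3.159 = 23.973 mm
Gross irrigation = 23.973 / 0.81 = 29.596 mm
Volume = 29.596 mm × 276.2 ha × 10 = 81744.2 m³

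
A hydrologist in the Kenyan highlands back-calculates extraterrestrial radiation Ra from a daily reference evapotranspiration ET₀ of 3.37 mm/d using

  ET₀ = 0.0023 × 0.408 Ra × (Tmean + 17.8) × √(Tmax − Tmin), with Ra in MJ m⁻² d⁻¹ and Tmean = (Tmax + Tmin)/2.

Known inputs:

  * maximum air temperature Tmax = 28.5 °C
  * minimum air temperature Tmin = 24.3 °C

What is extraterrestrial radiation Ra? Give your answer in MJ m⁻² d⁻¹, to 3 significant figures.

Tmean = (28.5+24.3)/2 = 26.40 °C; ΔT = 4.2
Ra = ET₀ / [0.0023 × 0.408 × (Tmean+17.8) × √ΔT]
   = 3.37 / (0.0023 × 0.408 × 44.20 × 2.0494) = 39.645 MJ m⁻² d⁻¹

39.6 MJ m⁻² d⁻¹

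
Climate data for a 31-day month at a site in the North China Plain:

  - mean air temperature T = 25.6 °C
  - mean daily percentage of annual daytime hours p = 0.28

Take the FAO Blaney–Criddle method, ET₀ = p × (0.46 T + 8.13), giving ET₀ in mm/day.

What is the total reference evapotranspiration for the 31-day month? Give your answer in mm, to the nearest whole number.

173 mm

ET₀ = 0.28 × (0.46 × 25.6 + 8.13) = 0.28 × 19.906 = 5.5737 mm/d
Monthly total = 5.5737 × 31 = 172.785 mm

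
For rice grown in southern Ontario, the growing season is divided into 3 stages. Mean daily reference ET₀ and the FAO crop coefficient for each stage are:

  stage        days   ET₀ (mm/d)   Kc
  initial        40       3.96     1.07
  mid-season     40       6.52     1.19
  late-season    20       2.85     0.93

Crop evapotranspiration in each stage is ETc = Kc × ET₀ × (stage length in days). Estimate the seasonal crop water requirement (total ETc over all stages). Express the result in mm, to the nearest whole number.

initial: 1.07 × 3.96 × 40 = 169.49 mm
mid-season: 1.19 × 6.52 × 40 = 310.35 mm
late-season: 0.93 × 2.85 × 20 = 53.01 mm
Seasonal total = 532.85 mm

533 mm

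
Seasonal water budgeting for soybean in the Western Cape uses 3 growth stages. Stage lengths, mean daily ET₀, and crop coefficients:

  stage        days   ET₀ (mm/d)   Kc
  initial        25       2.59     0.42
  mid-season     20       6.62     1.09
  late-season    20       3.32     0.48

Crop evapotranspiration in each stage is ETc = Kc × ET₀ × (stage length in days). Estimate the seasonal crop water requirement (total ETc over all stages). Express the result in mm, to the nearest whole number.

initial: 0.42 × 2.59 × 25 = 27.20 mm
mid-season: 1.09 × 6.62 × 20 = 144.32 mm
late-season: 0.48 × 3.32 × 20 = 31.87 mm
Seasonal total = 203.39 mm

203 mm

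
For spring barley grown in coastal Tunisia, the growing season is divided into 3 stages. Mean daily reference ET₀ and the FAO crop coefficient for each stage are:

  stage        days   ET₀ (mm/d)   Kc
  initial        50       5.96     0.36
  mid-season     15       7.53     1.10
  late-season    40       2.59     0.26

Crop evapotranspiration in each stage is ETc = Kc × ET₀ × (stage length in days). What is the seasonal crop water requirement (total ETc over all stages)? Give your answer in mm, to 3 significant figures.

258 mm

initial: 0.36 × 5.96 × 50 = 107.28 mm
mid-season: 1.10 × 7.53 × 15 = 124.25 mm
late-season: 0.26 × 2.59 × 40 = 26.94 mm
Seasonal total = 258.47 mm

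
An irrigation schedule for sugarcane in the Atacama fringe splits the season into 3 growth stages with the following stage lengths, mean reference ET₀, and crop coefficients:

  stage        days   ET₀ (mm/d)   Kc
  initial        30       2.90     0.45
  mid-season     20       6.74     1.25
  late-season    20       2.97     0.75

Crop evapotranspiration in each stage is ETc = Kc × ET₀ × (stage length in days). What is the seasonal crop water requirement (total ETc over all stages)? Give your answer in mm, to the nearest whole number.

252 mm

initial: 0.45 × 2.90 × 30 = 39.15 mm
mid-season: 1.25 × 6.74 × 20 = 168.50 mm
late-season: 0.75 × 2.97 × 20 = 44.55 mm
Seasonal total = 252.20 mm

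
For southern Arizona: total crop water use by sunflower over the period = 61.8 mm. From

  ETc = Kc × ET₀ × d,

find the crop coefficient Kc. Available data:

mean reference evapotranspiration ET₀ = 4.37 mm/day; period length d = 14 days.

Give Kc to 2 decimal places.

ETc = Kc × ET₀ × d  ⇒  Kc = ETc / (ET₀ × d)
Kc = 61.8 / (4.37 × 14) = 61.8 / 61.18 = 1.0101

1.01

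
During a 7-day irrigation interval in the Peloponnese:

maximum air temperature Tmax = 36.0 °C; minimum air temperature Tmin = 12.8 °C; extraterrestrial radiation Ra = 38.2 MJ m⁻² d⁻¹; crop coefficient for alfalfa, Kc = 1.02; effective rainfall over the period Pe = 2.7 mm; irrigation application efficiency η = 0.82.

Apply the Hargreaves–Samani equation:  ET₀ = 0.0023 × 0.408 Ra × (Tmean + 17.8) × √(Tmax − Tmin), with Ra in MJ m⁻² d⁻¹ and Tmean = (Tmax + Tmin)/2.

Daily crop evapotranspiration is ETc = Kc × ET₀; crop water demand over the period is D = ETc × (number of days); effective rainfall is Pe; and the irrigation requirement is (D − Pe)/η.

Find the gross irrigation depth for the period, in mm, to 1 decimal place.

Tmean = (36.0 + 12.8)/2 = 24.40 °C
0.408 Ra = 0.408 × 38.2 = 15.5856 mm/d equivalent
ET₀ = 0.0023 × 15.5856 × (24.40 + 17.8) × √23.2 = 0.0023 × 15.5856 × 42.20 × 4.8166 = 7.2863 mm/d
ETc = Kc × ET₀ = 1.02 × 7.2863 = 7.4320 mm/d
Crop demand D = ETc × 7 d = 7.4320 × 7 = 52.024 mm
D − Pe = 52.024 − 2.7 = 49.324 mm
Gross irrigation = 49.324 / 0.82 = 60.151 mm

60.2 mm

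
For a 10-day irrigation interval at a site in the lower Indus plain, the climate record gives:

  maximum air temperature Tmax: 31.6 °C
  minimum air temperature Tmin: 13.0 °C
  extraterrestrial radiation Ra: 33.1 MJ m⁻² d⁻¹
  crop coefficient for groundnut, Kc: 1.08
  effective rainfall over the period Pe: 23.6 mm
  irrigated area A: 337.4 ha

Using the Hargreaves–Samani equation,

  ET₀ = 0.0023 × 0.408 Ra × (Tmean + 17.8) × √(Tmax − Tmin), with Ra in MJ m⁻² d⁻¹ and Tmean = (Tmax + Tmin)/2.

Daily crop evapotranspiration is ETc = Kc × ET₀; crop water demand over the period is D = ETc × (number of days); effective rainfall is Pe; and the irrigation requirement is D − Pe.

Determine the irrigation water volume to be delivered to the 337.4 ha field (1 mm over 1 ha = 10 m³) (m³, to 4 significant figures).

Tmean = (31.6 + 13.0)/2 = 22.30 °C
0.408 Ra = 0.408 × 33.1 = 13.5048 mm/d equivalent
ET₀ = 0.0023 × 13.5048 × (22.30 + 17.8) × √18.6 = 0.0023 × 13.5048 × 40.10 × 4.3128 = 5.3718 mm/d
ETc = Kc × ET₀ = 1.08 × 5.3718 = 5.8015 mm/d
Crop demand D = ETc × 10 d = 5.8015 × 10 = 58.015 mm
D − Pe = 58.015 − 23.6 = 34.415 mm
Volume = 34.415 mm × 337.4 ha × 10 = 116116.2 m³

116100 m³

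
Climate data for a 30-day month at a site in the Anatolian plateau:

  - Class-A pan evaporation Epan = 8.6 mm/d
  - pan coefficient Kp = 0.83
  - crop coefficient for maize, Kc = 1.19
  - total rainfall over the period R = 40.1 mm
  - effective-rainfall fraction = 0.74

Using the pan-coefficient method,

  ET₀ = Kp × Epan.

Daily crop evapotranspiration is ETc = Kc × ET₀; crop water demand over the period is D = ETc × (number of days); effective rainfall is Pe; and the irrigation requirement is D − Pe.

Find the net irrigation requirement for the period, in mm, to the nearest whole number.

225 mm

ET₀ = 0.83 × 8.6 = 7.1380 mm/d
ETc = Kc × ET₀ = 1.19 × 7.1380 = 8.4942 mm/d
Crop demand D = ETc × 30 d = 8.4942 × 30 = 254.826 mm
Pe = 0.74 × 40.1 = 29.674 mm
D − Pe = 254.826 − 29.674 = 225.152 mm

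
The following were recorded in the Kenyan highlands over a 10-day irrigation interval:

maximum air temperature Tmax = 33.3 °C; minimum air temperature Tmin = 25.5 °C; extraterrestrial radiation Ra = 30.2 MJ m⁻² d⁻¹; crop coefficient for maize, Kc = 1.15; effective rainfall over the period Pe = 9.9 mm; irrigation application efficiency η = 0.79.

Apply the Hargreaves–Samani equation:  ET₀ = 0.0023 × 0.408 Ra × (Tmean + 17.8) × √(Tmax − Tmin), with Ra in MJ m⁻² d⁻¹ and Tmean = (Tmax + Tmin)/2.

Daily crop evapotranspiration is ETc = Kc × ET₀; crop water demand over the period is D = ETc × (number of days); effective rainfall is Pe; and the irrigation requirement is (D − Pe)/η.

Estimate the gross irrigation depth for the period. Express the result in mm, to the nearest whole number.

42 mm

Tmean = (33.3 + 25.5)/2 = 29.40 °C
0.408 Ra = 0.408 × 30.2 = 12.3216 mm/d equivalent
ET₀ = 0.0023 × 12.3216 × (29.40 + 17.8) × √7.8 = 0.0023 × 12.3216 × 47.20 × 2.7928 = 3.7357 mm/d
ETc = Kc × ET₀ = 1.15 × 3.7357 = 4.2961 mm/d
Crop demand D = ETc × 10 d = 4.2961 × 10 = 42.961 mm
D − Pe = 42.961 − 9.9 = 33.061 mm
Gross irrigation = 33.061 / 0.79 = 41.849 mm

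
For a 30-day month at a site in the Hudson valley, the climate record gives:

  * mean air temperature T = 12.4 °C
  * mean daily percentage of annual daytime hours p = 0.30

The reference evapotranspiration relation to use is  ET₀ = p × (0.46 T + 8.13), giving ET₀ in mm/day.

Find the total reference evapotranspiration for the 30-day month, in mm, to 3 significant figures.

125 mm

ET₀ = 0.30 × (0.46 × 12.4 + 8.13) = 0.30 × 13.834 = 4.1502 mm/d
Monthly total = 4.1502 × 30 = 124.506 mm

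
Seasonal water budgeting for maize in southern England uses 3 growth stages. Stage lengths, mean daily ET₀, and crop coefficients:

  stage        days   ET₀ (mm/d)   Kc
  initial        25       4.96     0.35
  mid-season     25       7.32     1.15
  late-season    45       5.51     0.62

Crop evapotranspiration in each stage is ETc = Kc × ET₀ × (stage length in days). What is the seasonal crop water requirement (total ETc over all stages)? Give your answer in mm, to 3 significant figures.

initial: 0.35 × 4.96 × 25 = 43.40 mm
mid-season: 1.15 × 7.32 × 25 = 210.45 mm
late-season: 0.62 × 5.51 × 45 = 153.73 mm
Seasonal total = 407.58 mm

408 mm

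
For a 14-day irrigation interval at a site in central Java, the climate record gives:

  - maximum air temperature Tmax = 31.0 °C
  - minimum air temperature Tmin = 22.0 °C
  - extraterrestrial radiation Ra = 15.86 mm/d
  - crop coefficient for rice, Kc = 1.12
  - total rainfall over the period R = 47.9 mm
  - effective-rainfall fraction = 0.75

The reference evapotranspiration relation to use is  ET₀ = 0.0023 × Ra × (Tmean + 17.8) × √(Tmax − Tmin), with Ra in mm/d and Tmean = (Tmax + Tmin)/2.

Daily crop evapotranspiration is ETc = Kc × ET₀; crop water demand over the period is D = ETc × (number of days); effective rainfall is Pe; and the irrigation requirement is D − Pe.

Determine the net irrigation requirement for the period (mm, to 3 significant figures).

40.1 mm

Tmean = (31.0 + 22.0)/2 = 26.50 °C
ET₀ = 0.0023 × 15.86 × (26.50 + 17.8) × √9.0 = 0.0023 × 15.86 × 44.30 × 3.0000 = 4.8479 mm/d
ETc = Kc × ET₀ = 1.12 × 4.8479 = 5.4296 mm/d
Crop demand D = ETc × 14 d = 5.4296 × 14 = 76.014 mm
Pe = 0.75 × 47.9 = 35.925 mm
D − Pe = 76.014 − 35.925 = 40.089 mm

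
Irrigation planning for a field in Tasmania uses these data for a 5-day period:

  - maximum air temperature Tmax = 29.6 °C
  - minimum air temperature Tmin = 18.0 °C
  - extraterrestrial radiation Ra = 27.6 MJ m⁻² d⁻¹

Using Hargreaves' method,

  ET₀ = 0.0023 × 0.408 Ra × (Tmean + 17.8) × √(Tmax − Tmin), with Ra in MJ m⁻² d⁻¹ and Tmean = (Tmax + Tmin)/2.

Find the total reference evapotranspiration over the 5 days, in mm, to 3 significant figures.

Tmean = (29.6 + 18.0)/2 = 23.80 °C
0.408 Ra = 0.408 × 27.6 = 11.2608 mm/d equivalent
ET₀ = 0.0023 × 11.2608 × (23.80 + 17.8) × √11.6 = 0.0023 × 11.2608 × 41.60 × 3.4059 = 3.6696 mm/d
Over 5 days: 3.6696 × 5 = 18.348 mm

18.3 mm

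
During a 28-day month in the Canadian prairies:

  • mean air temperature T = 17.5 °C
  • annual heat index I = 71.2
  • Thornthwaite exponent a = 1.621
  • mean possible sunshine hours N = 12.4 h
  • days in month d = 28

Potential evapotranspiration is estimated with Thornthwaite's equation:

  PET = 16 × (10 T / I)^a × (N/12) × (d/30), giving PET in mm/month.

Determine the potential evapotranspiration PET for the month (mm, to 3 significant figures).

10T/I = 10 × 17.5 / 71.2 = 2.4579
(10T/I)^a = 2.4579^1.621 = 4.2964
Uncorrected PET = 16 × 4.2964 = 68.742 mm
Correction = (N/12)(d/30) = (12.4/12)(28/30) = 0.9644
PET = 68.742 × 0.9644 = 66.295 mm/month

66.3 mm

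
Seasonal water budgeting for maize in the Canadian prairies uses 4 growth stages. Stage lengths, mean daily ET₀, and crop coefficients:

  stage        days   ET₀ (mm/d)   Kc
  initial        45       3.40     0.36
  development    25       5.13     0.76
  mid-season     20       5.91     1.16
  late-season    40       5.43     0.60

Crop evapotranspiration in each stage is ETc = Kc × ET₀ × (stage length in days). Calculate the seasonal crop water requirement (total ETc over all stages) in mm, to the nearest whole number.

420 mm

initial: 0.36 × 3.40 × 45 = 55.08 mm
development: 0.76 × 5.13 × 25 = 97.47 mm
mid-season: 1.16 × 5.91 × 20 = 137.11 mm
late-season: 0.60 × 5.43 × 40 = 130.32 mm
Seasonal total = 419.98 mm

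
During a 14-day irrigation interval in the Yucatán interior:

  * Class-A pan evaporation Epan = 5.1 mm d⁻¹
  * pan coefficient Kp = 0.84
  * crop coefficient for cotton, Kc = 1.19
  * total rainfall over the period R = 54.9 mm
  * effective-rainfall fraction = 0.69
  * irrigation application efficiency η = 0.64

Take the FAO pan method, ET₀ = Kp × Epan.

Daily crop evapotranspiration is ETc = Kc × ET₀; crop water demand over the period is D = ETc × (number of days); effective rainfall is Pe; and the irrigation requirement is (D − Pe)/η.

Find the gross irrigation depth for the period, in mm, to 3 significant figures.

ET₀ = 0.84 × 5.1 = 4.2840 mm/d
ETc = Kc × ET₀ = 1.19 × 4.2840 = 5.0980 mm/d
Crop demand D = ETc × 14 d = 5.0980 × 14 = 71.372 mm
Pe = 0.69 × 54.9 = 37.881 mm
D − Pe = 71.372 − 37.881 = 33.491 mm
Gross irrigation = 33.491 / 0.64 = 52.330 mm

52.3 mm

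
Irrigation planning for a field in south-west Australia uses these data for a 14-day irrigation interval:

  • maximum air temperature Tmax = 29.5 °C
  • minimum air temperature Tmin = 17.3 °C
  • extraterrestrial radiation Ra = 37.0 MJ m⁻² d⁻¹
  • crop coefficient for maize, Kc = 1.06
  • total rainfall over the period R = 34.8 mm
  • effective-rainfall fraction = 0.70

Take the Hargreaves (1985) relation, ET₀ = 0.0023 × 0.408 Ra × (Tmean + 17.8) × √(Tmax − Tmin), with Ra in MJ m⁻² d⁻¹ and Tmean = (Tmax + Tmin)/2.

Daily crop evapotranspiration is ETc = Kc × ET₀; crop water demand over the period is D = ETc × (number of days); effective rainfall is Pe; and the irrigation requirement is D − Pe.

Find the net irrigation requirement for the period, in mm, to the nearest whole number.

50 mm

Tmean = (29.5 + 17.3)/2 = 23.40 °C
0.408 Ra = 0.408 × 37.0 = 15.0960 mm/d equivalent
ET₀ = 0.0023 × 15.0960 × (23.40 + 17.8) × √12.2 = 0.0023 × 15.0960 × 41.20 × 3.4928 = 4.9964 mm/d
ETc = Kc × ET₀ = 1.06 × 4.9964 = 5.2962 mm/d
Crop demand D = ETc × 14 d = 5.2962 × 14 = 74.147 mm
Pe = 0.70 × 34.8 = 24.360 mm
D − Pe = 74.147 − 24.360 = 49.787 mm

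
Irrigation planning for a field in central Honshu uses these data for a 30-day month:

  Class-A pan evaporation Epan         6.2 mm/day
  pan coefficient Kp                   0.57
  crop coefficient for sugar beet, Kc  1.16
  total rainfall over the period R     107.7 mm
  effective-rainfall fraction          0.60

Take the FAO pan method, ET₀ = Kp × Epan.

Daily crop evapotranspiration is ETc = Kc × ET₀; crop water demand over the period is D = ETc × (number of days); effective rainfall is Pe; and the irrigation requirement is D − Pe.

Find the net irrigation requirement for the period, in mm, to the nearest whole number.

ET₀ = 0.57 × 6.2 = 3.5340 mm/d
ETc = Kc × ET₀ = 1.16 × 3.5340 = 4.0994 mm/d
Crop demand D = ETc × 30 d = 4.0994 × 30 = 122.982 mm
Pe = 0.60 × 107.7 = 64.620 mm
D − Pe = 122.982 − 64.620 = 58.362 mm

58 mm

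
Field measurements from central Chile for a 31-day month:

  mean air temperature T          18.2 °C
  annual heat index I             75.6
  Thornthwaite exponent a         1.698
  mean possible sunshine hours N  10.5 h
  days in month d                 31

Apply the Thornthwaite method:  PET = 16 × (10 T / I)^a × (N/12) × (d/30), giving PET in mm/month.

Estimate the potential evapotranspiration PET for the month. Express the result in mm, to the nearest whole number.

10T/I = 10 × 18.2 / 75.6 = 2.4074
(10T/I)^a = 2.4074^1.698 = 4.4450
Uncorrected PET = 16 × 4.4450 = 71.120 mm
Correction = (N/12)(d/30) = (10.5/12)(31/30) = 0.9042
PET = 71.120 × 0.9042 = 64.307 mm/month

64 mm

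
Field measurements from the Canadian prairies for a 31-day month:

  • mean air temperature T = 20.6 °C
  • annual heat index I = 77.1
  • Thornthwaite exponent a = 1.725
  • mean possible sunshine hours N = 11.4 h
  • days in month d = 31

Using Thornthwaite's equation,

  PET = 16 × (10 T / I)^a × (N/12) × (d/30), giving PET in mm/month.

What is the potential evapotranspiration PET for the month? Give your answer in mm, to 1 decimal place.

85.6 mm

10T/I = 10 × 20.6 / 77.1 = 2.6719
(10T/I)^a = 2.6719^1.725 = 5.4483
Uncorrected PET = 16 × 5.4483 = 87.173 mm
Correction = (N/12)(d/30) = (11.4/12)(31/30) = 0.9817
PET = 87.173 × 0.9817 = 85.578 mm/month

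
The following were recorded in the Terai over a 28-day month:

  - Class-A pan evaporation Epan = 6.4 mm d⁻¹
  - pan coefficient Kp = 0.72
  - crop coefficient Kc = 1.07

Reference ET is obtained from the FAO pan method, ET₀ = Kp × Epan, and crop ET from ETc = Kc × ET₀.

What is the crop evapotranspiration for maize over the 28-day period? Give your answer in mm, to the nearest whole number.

138 mm

ET₀ = 0.72 × 6.4 = 4.6080 mm/d
ETc = Kc × ET₀ = 1.07 × 4.6080 = 4.9306 mm/d
Over 28 days: 4.9306 × 28 = 138.057 mm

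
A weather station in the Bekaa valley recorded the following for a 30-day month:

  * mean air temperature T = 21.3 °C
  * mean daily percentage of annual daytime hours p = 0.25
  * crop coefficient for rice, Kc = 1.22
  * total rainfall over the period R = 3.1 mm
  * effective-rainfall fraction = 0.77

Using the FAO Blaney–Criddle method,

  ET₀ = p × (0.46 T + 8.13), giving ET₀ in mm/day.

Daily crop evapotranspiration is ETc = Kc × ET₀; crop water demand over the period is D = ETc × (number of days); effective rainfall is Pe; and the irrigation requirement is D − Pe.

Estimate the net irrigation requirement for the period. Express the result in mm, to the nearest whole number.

162 mm

ET₀ = 0.25 × (0.46 × 21.3 + 8.13) = 0.25 × 17.928 = 4.4820 mm/d
ETc = Kc × ET₀ = 1.22 × 4.4820 = 5.4680 mm/d
Crop demand D = ETc × 30 d = 5.4680 × 30 = 164.040 mm
Pe = 0.77 × 3.1 = 2.387 mm
D − Pe = 164.040 − 2.387 = 161.653 mm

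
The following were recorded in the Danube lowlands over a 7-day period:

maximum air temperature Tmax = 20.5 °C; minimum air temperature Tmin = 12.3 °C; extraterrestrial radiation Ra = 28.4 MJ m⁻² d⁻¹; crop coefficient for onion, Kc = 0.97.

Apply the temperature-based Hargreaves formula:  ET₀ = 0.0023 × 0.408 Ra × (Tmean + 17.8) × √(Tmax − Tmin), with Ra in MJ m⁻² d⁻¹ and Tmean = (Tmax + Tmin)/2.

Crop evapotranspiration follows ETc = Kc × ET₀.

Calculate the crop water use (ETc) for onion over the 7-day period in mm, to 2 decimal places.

Tmean = (20.5 + 12.3)/2 = 16.40 °C
0.408 Ra = 0.408 × 28.4 = 11.5872 mm/d equivalent
ET₀ = 0.0023 × 11.5872 × (16.40 + 17.8) × √8.2 = 0.0023 × 11.5872 × 34.20 × 2.8636 = 2.6100 mm/d
ETc = Kc × ET₀ = 0.97 × 2.6100 = 2.5317 mm/d
Over 7 days: 2.5317 × 7 = 17.722 mm

17.72 mm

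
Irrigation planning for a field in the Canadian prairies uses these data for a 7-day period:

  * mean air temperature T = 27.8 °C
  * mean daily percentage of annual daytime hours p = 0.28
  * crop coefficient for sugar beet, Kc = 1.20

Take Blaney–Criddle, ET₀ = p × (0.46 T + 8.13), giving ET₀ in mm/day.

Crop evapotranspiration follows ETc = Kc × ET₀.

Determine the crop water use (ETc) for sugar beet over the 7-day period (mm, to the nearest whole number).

ET₀ = 0.28 × (0.46 × 27.8 + 8.13) = 0.28 × 20.918 = 5.8570 mm/d
ETc = Kc × ET₀ = 1.20 × 5.8570 = 7.0284 mm/d
Over 7 days: 7.0284 × 7 = 49.199 mm

49 mm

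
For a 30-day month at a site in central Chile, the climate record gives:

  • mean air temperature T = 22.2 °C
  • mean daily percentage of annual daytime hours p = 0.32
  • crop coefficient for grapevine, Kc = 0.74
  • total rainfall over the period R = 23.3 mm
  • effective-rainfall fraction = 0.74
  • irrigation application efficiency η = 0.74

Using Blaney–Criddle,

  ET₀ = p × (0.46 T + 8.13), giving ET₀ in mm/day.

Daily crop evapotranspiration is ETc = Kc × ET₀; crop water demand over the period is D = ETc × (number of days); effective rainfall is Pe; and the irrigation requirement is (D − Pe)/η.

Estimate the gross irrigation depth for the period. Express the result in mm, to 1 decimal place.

152.8 mm

ET₀ = 0.32 × (0.46 × 22.2 + 8.13) = 0.32 × 18.342 = 5.8694 mm/d
ETc = Kc × ET₀ = 0.74 × 5.8694 = 4.3434 mm/d
Crop demand D = ETc × 30 d = 4.3434 × 30 = 130.302 mm
Pe = 0.74 × 23.3 = 17.242 mm
D − Pe = 130.302 − 17.242 = 113.060 mm
Gross irrigation = 113.060 / 0.74 = 152.784 mm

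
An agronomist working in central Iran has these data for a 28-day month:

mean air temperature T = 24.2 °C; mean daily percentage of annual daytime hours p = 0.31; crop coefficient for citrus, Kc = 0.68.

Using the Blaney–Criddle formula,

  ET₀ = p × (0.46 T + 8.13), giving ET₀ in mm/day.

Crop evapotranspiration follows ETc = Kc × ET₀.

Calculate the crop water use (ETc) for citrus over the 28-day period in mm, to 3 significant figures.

114 mm

ET₀ = 0.31 × (0.46 × 24.2 + 8.13) = 0.31 × 19.262 = 5.9712 mm/d
ETc = Kc × ET₀ = 0.68 × 5.9712 = 4.0604 mm/d
Over 28 days: 4.0604 × 28 = 113.691 mm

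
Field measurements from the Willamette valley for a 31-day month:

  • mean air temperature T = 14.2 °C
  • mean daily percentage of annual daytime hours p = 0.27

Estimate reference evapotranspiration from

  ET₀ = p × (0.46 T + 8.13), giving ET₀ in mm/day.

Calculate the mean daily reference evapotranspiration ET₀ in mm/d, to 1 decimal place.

ET₀ = 0.27 × (0.46 × 14.2 + 8.13) = 0.27 × 14.662 = 3.9587 mm/d

4.0 mm/d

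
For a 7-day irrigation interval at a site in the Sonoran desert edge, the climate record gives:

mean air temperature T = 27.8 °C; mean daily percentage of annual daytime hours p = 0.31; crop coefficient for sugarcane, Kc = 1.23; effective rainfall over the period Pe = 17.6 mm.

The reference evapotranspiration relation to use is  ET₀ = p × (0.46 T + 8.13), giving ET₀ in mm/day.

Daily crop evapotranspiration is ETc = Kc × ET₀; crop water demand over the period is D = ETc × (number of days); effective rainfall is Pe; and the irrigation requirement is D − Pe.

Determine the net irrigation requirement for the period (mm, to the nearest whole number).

38 mm

ET₀ = 0.31 × (0.46 × 27.8 + 8.13) = 0.31 × 20.918 = 6.4846 mm/d
ETc = Kc × ET₀ = 1.23 × 6.4846 = 7.9761 mm/d
Crop demand D = ETc × 7 d = 7.9761 × 7 = 55.833 mm
D − Pe = 55.833 − 17.6 = 38.233 mm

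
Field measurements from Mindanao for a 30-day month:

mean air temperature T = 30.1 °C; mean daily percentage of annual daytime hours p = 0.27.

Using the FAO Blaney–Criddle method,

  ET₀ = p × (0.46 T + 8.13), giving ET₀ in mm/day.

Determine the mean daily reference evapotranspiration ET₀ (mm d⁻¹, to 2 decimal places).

ET₀ = 0.27 × (0.46 × 30.1 + 8.13) = 0.27 × 21.976 = 5.9335 mm/d

5.93 mm d⁻¹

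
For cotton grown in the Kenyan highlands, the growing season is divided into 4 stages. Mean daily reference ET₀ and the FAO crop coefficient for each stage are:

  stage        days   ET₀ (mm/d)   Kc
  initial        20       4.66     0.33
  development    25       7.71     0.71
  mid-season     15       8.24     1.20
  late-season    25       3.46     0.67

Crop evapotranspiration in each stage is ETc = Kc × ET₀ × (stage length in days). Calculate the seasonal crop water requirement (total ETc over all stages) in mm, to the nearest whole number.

374 mm

initial: 0.33 × 4.66 × 20 = 30.76 mm
development: 0.71 × 7.71 × 25 = 136.85 mm
mid-season: 1.20 × 8.24 × 15 = 148.32 mm
late-season: 0.67 × 3.46 × 25 = 57.96 mm
Seasonal total = 373.89 mm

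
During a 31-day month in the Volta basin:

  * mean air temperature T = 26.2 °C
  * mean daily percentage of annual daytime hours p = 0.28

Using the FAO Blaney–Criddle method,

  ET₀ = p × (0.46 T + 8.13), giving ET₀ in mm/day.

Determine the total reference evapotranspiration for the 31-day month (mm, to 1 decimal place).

ET₀ = 0.28 × (0.46 × 26.2 + 8.13) = 0.28 × 20.182 = 5.6510 mm/d
Monthly total = 5.6510 × 31 = 175.181 mm

175.2 mm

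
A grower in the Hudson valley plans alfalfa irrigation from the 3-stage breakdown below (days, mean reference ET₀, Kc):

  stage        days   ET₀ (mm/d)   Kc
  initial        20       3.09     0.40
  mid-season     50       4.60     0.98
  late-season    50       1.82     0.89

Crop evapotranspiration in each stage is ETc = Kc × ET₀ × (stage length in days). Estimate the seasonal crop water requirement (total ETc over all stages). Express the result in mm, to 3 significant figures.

331 mm

initial: 0.40 × 3.09 × 20 = 24.72 mm
mid-season: 0.98 × 4.60 × 50 = 225.40 mm
late-season: 0.89 × 1.82 × 50 = 80.99 mm
Seasonal total = 331.11 mm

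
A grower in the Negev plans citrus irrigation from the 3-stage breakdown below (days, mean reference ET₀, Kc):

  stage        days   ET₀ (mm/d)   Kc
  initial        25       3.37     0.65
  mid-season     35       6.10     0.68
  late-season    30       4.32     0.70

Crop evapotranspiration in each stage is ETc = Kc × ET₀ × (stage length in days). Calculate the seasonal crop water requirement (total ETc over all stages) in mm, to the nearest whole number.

initial: 0.65 × 3.37 × 25 = 54.76 mm
mid-season: 0.68 × 6.10 × 35 = 145.18 mm
late-season: 0.70 × 4.32 × 30 = 90.72 mm
Seasonal total = 290.66 mm

291 mm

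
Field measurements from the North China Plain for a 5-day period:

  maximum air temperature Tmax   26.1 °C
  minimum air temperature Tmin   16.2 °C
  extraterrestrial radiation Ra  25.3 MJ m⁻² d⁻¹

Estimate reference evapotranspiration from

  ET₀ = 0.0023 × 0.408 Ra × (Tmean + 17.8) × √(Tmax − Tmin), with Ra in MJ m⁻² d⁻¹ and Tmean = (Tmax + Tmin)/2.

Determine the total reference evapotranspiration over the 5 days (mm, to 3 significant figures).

14.5 mm

Tmean = (26.1 + 16.2)/2 = 21.15 °C
0.408 Ra = 0.408 × 25.3 = 10.3224 mm/d equivalent
ET₀ = 0.0023 × 10.3224 × (21.15 + 17.8) × √9.9 = 0.0023 × 10.3224 × 38.95 × 3.1464 = 2.9096 mm/d
Over 5 days: 2.9096 × 5 = 14.548 mm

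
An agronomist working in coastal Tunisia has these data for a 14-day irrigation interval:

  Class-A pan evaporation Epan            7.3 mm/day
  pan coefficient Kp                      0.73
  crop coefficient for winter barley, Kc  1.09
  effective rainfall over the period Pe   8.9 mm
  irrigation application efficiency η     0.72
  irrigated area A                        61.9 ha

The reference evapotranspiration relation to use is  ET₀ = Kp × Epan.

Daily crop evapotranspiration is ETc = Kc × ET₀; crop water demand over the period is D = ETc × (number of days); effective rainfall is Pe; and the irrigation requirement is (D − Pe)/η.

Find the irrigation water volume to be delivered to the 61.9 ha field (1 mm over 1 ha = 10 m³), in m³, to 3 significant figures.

62300 m³

ET₀ = 0.73 × 7.3 = 5.3290 mm/d
ETc = Kc × ET₀ = 1.09 × 5.3290 = 5.8086 mm/d
Crop demand D = ETc × 14 d = 5.8086 × 14 = 81.320 mm
D − Pe = 81.320 − 8.9 = 72.420 mm
Gross irrigation = 72.420 / 0.72 = 100.583 mm
Volume = 100.583 mm × 61.9 ha × 10 = 62260.9 m³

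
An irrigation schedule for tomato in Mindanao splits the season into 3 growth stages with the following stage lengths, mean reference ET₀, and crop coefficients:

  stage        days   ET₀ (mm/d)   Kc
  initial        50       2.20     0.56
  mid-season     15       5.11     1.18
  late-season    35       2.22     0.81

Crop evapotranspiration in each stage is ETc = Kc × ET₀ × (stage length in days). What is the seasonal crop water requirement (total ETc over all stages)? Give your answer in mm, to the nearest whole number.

initial: 0.56 × 2.20 × 50 = 61.60 mm
mid-season: 1.18 × 5.11 × 15 = 90.45 mm
late-season: 0.81 × 2.22 × 35 = 62.94 mm
Seasonal total = 214.99 mm

215 mm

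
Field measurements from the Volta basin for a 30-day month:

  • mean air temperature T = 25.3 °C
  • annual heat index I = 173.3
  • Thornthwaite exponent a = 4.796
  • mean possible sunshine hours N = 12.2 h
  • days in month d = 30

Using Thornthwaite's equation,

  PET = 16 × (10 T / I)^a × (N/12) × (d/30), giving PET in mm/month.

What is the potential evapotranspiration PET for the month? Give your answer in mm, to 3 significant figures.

10T/I = 10 × 25.3 / 173.3 = 1.4599
(10T/I)^a = 1.4599^4.796 = 6.1389
Uncorrected PET = 16 × 6.1389 = 98.222 mm
Correction = (N/12)(d/30) = (12.2/12)(30/30) = 1.0167
PET = 98.222 × 1.0167 = 99.862 mm/month

99.9 mm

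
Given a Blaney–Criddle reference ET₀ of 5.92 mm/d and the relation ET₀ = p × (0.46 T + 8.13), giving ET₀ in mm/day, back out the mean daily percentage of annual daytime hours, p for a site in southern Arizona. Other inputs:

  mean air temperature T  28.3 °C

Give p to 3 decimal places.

p = ET₀ / (0.46 T + 8.13) = 5.92 / (0.46 × 28.3 + 8.13) = 5.92 / 21.148 = 0.2799

0.280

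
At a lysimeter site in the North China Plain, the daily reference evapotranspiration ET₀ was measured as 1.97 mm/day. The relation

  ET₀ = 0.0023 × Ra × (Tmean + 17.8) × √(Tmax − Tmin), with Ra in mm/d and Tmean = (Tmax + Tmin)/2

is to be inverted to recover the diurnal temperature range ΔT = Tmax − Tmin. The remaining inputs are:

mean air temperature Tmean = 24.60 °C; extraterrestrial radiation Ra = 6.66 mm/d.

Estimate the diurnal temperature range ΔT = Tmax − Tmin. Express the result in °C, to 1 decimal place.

9.2 °C

√ΔT = ET₀ / [0.0023 × Ra × (Tmean+17.8)] = 1.97 / (0.0023 × 6.66 × 42.40) = 3.0332
ΔT = 3.0332² = 9.200 °C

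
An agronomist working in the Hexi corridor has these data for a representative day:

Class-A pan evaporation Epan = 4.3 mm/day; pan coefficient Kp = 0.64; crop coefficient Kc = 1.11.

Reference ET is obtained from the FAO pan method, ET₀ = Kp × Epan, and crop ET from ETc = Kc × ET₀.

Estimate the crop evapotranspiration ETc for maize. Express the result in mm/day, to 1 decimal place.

3.1 mm/day

ET₀ = 0.64 × 4.3 = 2.7520 mm/d
ETc = Kc × ET₀ = 1.11 × 2.7520 = 3.0547 mm/d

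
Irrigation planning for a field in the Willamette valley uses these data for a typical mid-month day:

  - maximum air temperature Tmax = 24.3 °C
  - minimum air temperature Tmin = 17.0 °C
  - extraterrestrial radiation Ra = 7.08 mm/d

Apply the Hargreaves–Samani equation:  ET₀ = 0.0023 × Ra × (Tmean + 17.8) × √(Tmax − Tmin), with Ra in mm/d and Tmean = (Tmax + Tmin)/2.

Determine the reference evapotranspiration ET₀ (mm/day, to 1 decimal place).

Tmean = (24.3 + 17.0)/2 = 20.65 °C
ET₀ = 0.0023 × 7.08 × (20.65 + 17.8) × √7.3 = 0.0023 × 7.08 × 38.45 × 2.7019 = 1.6917 mm/d

1.7 mm/day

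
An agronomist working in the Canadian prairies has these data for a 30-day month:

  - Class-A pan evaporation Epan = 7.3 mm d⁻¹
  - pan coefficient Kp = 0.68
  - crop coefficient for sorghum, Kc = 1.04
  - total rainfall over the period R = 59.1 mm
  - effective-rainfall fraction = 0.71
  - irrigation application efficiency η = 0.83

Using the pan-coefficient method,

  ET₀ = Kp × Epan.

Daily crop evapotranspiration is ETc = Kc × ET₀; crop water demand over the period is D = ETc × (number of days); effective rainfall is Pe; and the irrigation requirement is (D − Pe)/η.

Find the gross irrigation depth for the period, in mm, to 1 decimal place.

136.0 mm

ET₀ = 0.68 × 7.3 = 4.9640 mm/d
ETc = Kc × ET₀ = 1.04 × 4.9640 = 5.1626 mm/d
Crop demand D = ETc × 30 d = 5.1626 × 30 = 154.878 mm
Pe = 0.71 × 59.1 = 41.961 mm
D − Pe = 154.878 − 41.961 = 112.917 mm
Gross irrigation = 112.917 / 0.83 = 136.045 mm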